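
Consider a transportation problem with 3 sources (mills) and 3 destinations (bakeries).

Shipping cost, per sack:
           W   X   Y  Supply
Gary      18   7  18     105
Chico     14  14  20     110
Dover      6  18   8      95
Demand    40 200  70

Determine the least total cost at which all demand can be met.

Optimal allocation:
  Gary→X: 105 × 7 = 735
  Chico→W: 15 × 14 = 210
  Chico→X: 95 × 14 = 1330
  Dover→W: 25 × 6 = 150
  Dover→Y: 70 × 8 = 560
Total = 735 + 210 + 1330 + 150 + 560 = 2985.
(Supply check: Gary ships 105; Chico ships 110; Dover ships 95.)

2985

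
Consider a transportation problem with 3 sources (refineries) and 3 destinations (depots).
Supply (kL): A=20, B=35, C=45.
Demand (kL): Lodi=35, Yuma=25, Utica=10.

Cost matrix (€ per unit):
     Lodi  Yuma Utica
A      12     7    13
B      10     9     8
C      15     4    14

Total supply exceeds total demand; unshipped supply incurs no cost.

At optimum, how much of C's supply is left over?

20

An optimal plan:
  A->Lodi: 10 kL
  B->Lodi: 25 kL
  B->Utica: 10 kL
  C->Yuma: 25 kL
Total cost = €550.
C ships 25 of its 45, leaving 20.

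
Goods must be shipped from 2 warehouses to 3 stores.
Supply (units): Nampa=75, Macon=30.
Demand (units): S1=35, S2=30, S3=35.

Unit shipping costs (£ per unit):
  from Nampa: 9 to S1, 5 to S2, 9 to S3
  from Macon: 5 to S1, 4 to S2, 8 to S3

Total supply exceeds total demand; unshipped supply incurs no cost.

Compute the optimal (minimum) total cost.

Optimal allocation:
  Nampa→S1: 5 × £9 = £45
  Nampa→S2: 30 × £5 = £150
  Nampa→S3: 35 × £9 = £315
  Macon→S1: 30 × £5 = £150
Total = 45 + 150 + 315 + 150 = £660.

660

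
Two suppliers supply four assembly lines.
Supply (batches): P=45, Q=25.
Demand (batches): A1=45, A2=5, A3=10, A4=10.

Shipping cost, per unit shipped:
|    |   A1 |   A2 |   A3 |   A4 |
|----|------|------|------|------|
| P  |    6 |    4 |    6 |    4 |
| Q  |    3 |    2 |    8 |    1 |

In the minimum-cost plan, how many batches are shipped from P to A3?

Optimal shipments:
  P–A1: 20 × 6 = 120
  P–A2: 5 × 4 = 20
  P–A3: 10 × 6 = 60
  P–A4: 10 × 4 = 40
  Q–A1: 25 × 3 = 75
Total cost = 315.
So P→A3 carries 10 batches.

10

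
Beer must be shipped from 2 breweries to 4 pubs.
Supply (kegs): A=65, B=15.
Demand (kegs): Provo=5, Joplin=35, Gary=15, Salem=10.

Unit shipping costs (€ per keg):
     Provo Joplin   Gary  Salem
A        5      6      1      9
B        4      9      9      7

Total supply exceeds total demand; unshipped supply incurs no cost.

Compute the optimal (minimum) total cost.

Optimal allocation:
  A to Joplin: 35 kegs
  A to Gary: 15 kegs
  B to Provo: 5 kegs
  B to Salem: 10 kegs
Total cost = €315.

315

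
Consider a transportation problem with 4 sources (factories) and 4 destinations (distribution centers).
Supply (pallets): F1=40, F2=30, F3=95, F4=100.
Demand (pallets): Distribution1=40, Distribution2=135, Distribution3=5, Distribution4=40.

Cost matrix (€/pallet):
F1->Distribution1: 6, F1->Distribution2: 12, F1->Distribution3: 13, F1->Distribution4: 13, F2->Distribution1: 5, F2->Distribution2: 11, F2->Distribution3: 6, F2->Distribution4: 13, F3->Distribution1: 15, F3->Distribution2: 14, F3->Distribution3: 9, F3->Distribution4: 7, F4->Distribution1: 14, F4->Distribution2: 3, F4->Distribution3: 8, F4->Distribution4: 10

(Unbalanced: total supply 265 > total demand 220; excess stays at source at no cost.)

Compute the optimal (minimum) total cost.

Optimal allocation:
  F1→Distribution1: 40 pallets
  F2→Distribution2: 30 pallets
  F3→Distribution2: 5 pallets
  F3→Distribution3: 5 pallets
  F3→Distribution4: 40 pallets
  F4→Distribution2: 100 pallets
Total cost = €1265.
(Supply check: F1 ships 40; F2 ships 30; F3 ships 50; F4 ships 100.)

1265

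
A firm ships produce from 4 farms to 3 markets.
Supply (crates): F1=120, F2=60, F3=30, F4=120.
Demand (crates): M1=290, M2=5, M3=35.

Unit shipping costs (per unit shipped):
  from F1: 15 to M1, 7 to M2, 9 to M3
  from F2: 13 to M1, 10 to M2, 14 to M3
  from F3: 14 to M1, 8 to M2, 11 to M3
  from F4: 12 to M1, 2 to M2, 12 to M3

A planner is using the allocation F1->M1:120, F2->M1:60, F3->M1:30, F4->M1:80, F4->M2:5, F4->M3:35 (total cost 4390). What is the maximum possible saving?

210

Current plan cost = 120·15 + 60·13 + 30·14 + 80·12 + 5·2 + 35·12 = 4390.
Optimal plan:
  F1->M1: 85 × 15 = 1275
  F1->M3: 35 × 9 = 315
  F2->M1: 60 × 13 = 780
  F3->M1: 30 × 14 = 420
  F4->M1: 115 × 12 = 1380
  F4->M2: 5 × 2 = 10
Optimal cost = 4180.
Saving = 4390 − 4180 = 210.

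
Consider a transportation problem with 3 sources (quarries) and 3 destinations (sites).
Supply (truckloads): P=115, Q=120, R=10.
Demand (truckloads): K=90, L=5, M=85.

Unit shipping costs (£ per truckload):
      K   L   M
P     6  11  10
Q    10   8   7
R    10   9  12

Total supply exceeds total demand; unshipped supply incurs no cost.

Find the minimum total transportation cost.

1175

Optimal allocation:
  P→K: 90 truckloads
  Q→L: 5 truckloads
  Q→M: 85 truckloads
Total cost = £1175.
(Supply check: P ships 90; Q ships 90; R ships 0.)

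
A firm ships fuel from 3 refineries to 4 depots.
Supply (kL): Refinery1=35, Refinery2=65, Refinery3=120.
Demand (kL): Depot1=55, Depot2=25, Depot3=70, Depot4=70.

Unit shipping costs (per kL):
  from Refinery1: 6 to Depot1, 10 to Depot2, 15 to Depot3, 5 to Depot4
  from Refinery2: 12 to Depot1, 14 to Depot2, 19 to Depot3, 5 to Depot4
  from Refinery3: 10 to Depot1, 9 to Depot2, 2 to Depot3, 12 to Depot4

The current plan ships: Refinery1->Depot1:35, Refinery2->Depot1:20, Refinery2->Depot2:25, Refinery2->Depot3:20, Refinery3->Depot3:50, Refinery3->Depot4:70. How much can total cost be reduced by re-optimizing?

975

Current plan cost = 35·6 + 20·12 + 25·14 + 20·19 + 50·2 + 70·12 = 2120.
Optimal plan:
  Refinery1->Depot1: 30 × 6 = 180
  Refinery1->Depot4: 5 × 5 = 25
  Refinery2->Depot4: 65 × 5 = 325
  Refinery3->Depot1: 25 × 10 = 250
  Refinery3->Depot2: 25 × 9 = 225
  Refinery3->Depot3: 70 × 2 = 140
Optimal cost = 1145.
Saving = 2120 − 1145 = 975.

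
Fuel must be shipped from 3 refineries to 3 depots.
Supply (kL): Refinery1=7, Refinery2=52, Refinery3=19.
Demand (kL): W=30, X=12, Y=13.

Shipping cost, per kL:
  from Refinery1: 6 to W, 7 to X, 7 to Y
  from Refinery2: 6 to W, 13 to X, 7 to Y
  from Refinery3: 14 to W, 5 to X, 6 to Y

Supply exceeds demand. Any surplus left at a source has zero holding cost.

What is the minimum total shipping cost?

An optimal shipping plan:
  Refinery2→W: 30 × 6 = 180
  Refinery2→Y: 6 × 7 = 42
  Refinery3→X: 12 × 5 = 60
  Refinery3→Y: 7 × 6 = 42
Total = 180 + 42 + 60 + 42 = 324.
(Supply check: Refinery1 ships 0; Refinery2 ships 36; Refinery3 ships 19.)

324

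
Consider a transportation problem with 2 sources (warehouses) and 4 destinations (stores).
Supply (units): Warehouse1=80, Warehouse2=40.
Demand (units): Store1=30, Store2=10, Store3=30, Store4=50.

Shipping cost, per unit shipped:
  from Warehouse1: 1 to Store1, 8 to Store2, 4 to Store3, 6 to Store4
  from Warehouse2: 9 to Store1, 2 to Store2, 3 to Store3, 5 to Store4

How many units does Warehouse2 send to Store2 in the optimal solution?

10

Solving gives:
  Warehouse1->Store1: 30 × 1 = 30
  Warehouse1->Store3: 30 × 4 = 120
  Warehouse1->Store4: 20 × 6 = 120
  Warehouse2->Store2: 10 × 2 = 20
  Warehouse2->Store4: 30 × 5 = 150
Total cost = 440.
So Warehouse2→Store2 carries 10 units.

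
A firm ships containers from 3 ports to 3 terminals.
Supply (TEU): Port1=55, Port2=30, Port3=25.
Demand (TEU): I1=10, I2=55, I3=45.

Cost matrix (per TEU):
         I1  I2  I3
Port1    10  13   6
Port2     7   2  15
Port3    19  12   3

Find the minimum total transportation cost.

680

An optimal shipping plan:
  Port1->I1: 10 × 10 = 100
  Port1->I2: 25 × 13 = 325
  Port1->I3: 20 × 6 = 120
  Port2->I2: 30 × 2 = 60
  Port3->I3: 25 × 3 = 75
Total = 100 + 325 + 120 + 60 + 75 = 680.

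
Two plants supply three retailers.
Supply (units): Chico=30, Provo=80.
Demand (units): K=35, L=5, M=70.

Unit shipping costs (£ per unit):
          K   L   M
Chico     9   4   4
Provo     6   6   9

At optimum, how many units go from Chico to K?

The minimum-cost plan:
  Chico–M: 30 units
  Provo–K: 35 units
  Provo–L: 5 units
  Provo–M: 40 units
Total cost = £720.
The route Chico→K is not used.

0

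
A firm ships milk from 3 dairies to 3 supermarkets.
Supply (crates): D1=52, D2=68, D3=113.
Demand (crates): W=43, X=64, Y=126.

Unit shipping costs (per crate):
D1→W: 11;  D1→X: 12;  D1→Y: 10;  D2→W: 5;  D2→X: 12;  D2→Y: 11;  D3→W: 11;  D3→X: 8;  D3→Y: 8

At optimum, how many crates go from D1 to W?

0

The minimum-cost plan:
  D1 to Y: 52 × 10 = 520
  D2 to W: 43 × 5 = 215
  D2 to Y: 25 × 11 = 275
  D3 to X: 64 × 8 = 512
  D3 to Y: 49 × 8 = 392
Total cost = 1914.
The route D1→W is not used.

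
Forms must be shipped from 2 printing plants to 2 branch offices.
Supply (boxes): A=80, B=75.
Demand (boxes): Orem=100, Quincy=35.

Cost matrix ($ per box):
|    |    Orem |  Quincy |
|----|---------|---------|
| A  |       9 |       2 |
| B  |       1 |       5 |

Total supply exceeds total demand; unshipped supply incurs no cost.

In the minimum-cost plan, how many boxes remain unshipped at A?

An optimal plan:
  A to Orem: 25 boxes
  A to Quincy: 35 boxes
  B to Orem: 75 boxes
Total cost = $370.
A ships 60 of its 80, leaving 20.

20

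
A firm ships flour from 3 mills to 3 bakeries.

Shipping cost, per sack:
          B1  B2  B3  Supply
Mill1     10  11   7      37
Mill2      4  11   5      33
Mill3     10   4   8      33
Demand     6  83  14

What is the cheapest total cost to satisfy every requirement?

Optimal allocation:
  Mill1–B2: 37 × 11 = 407
  Mill2–B1: 6 × 4 = 24
  Mill2–B2: 13 × 11 = 143
  Mill2–B3: 14 × 5 = 70
  Mill3–B2: 33 × 4 = 132
Total = 407 + 24 + 143 + 70 + 132 = 776.
(Supply check: Mill1 ships 37; Mill2 ships 33; Mill3 ships 33.)

776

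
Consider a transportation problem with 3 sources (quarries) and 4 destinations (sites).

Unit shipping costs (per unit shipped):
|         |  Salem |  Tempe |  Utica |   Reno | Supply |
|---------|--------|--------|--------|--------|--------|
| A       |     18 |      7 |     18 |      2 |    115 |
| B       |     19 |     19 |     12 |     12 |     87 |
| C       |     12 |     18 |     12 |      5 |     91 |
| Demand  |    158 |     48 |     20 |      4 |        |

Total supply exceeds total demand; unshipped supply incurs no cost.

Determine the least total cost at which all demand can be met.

2886

An optimal shipping plan:
  A→Salem: 63 × 18 = 1134
  A→Tempe: 48 × 7 = 336
  A→Reno: 4 × 2 = 8
  B→Salem: 4 × 19 = 76
  B→Utica: 20 × 12 = 240
  C→Salem: 91 × 12 = 1092
Total = 1134 + 336 + 8 + 76 + 240 + 1092 = 2886.
(Supply check: A ships 115; B ships 24; C ships 91.)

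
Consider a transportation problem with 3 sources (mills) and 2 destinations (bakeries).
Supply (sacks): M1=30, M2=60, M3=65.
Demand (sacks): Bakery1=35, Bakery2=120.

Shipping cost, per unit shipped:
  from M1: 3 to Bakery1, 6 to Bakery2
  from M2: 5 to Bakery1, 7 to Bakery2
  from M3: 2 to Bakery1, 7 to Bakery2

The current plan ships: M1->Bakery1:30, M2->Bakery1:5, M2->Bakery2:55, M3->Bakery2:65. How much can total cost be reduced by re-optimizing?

75

Current plan cost = 30·3 + 5·5 + 55·7 + 65·7 = 955.
Optimal plan:
  M1–Bakery2: 30 × 6 = 180
  M2–Bakery2: 60 × 7 = 420
  M3–Bakery1: 35 × 2 = 70
  M3–Bakery2: 30 × 7 = 210
Optimal cost = 880.
Saving = 955 − 880 = 75.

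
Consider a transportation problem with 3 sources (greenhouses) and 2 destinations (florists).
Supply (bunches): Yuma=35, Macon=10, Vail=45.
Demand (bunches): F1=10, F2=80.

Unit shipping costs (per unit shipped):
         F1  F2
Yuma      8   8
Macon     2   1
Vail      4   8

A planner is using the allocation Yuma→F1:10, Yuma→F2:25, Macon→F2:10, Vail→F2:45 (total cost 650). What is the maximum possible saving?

40

Current plan cost = 10·8 + 25·8 + 10·1 + 45·8 = 650.
Optimal plan:
  Yuma→F2: 35 × 8 = 280
  Macon→F2: 10 × 1 = 10
  Vail→F1: 10 × 4 = 40
  Vail→F2: 35 × 8 = 280
Optimal cost = 610.
Saving = 650 − 610 = 40.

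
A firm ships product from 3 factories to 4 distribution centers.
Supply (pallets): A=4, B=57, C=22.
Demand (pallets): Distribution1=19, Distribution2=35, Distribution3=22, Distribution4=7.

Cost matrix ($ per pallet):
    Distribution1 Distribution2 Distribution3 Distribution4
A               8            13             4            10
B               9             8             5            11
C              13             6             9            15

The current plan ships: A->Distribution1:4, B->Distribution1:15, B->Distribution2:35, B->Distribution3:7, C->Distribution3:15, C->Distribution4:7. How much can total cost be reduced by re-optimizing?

Current plan cost = 4·8 + 15·9 + 35·8 + 7·5 + 15·9 + 7·15 = $722.
Optimal plan:
  A→Distribution4: 4 × $10 = $40
  B→Distribution1: 19 × $9 = $171
  B→Distribution2: 13 × $8 = $104
  B→Distribution3: 22 × $5 = $110
  B→Distribution4: 3 × $11 = $33
  C→Distribution2: 22 × $6 = $132
Optimal cost = $590.
Saving = 722 − 590 = $132.

132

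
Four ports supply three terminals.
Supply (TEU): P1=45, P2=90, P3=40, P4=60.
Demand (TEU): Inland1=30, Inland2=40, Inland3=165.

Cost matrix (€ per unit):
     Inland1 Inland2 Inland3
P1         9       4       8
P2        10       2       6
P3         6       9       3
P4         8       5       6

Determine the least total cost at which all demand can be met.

Optimal allocation:
  P1->Inland1: 30 × €9 = €270
  P1->Inland2: 15 × €4 = €60
  P2->Inland2: 25 × €2 = €50
  P2->Inland3: 65 × €6 = €390
  P3->Inland3: 40 × €3 = €120
  P4->Inland3: 60 × €6 = €360
Total = 270 + 60 + 50 + 390 + 120 + 360 = €1250.
(Supply check: P1 ships 45; P2 ships 90; P3 ships 40; P4 ships 60.)

1250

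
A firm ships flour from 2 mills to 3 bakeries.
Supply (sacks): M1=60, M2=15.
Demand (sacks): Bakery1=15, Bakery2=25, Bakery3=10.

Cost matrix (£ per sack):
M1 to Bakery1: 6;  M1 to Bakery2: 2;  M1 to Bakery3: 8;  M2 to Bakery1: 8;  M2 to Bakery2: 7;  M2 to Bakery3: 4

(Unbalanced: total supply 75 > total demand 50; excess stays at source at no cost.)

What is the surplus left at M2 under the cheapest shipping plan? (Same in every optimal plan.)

An optimal plan:
  M1 to Bakery1: 15 sacks
  M1 to Bakery2: 25 sacks
  M2 to Bakery3: 10 sacks
Total cost = £180.
M2 ships 10 of its 15, leaving 5.

5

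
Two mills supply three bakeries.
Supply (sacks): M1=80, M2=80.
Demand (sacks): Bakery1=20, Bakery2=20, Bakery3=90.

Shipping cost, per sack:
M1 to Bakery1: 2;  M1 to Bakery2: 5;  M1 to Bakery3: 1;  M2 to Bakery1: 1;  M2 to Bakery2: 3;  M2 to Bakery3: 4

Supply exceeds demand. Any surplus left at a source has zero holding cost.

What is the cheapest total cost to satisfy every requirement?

200

One minimum-cost allocation:
  M1–Bakery3: 80 × 1 = 80
  M2–Bakery1: 20 × 1 = 20
  M2–Bakery2: 20 × 3 = 60
  M2–Bakery3: 10 × 4 = 40
Total = 80 + 20 + 60 + 40 = 200.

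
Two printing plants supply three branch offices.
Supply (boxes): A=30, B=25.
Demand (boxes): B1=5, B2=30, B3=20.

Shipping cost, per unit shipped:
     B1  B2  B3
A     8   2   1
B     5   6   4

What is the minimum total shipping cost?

165

An optimal shipping plan:
  A–B2: 30 × 2 = 60
  B–B1: 5 × 5 = 25
  B–B3: 20 × 4 = 80
Total = 60 + 25 + 80 = 165.
(Supply check: A ships 30; B ships 25.)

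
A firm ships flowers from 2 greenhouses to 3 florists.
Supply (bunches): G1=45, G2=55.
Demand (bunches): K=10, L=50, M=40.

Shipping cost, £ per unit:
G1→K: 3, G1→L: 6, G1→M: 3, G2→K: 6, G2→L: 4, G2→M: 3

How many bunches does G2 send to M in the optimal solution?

5

Optimal shipments:
  G1->K: 10 × £3 = £30
  G1->M: 35 × £3 = £105
  G2->L: 50 × £4 = £200
  G2->M: 5 × £3 = £15
Total cost = £350.
So G2→M carries 5 bunches.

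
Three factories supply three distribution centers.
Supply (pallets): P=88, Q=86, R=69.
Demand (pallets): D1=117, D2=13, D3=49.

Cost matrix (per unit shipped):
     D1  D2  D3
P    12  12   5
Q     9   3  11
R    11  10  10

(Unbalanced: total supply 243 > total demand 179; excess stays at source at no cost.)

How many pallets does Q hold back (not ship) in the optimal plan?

An optimal plan:
  P→D3: 49 × 5 = 245
  Q→D1: 73 × 9 = 657
  Q→D2: 13 × 3 = 39
  R→D1: 44 × 11 = 484
Total cost = 1425.
Q ships 86 of its 86, leaving 0.

0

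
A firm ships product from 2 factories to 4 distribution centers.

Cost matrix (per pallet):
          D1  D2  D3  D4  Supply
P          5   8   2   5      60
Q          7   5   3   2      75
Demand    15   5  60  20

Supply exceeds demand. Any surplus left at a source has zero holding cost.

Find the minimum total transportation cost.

An optimal shipping plan:
  P to D1: 15 × 5 = 75
  P to D3: 45 × 2 = 90
  Q to D2: 5 × 5 = 25
  Q to D3: 15 × 3 = 45
  Q to D4: 20 × 2 = 40
Total = 75 + 90 + 25 + 45 + 40 = 275.

275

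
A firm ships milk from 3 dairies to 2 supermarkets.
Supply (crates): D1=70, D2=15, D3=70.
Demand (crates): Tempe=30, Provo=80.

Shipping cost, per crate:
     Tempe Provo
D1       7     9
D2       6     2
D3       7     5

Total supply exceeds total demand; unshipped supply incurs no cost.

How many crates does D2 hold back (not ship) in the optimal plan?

0

Minimum-cost shipments:
  D1->Tempe: 25 × 7 = 175
  D2->Provo: 15 × 2 = 30
  D3->Tempe: 5 × 7 = 35
  D3->Provo: 65 × 5 = 325
Total cost = 565.
D2 ships 15 of its 15, leaving 0.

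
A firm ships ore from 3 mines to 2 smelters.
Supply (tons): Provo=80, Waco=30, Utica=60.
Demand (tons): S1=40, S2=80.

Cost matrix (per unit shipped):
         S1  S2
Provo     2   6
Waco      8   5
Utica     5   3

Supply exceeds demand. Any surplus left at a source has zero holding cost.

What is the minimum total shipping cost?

A cheapest plan:
  Provo to S1: 40 × 2 = 80
  Waco to S2: 20 × 5 = 100
  Utica to S2: 60 × 3 = 180
Total = 80 + 100 + 180 = 360.

360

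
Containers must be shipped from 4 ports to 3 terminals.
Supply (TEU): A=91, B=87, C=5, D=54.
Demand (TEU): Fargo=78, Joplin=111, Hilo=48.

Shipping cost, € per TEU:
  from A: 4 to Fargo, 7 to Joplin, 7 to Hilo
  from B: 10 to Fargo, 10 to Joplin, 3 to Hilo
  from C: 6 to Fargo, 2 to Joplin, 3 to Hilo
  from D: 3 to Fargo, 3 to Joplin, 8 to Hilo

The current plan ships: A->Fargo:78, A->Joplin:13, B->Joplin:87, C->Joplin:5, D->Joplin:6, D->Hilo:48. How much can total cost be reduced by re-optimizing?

576

Current plan cost = 78·4 + 13·7 + 87·10 + 5·2 + 6·3 + 48·8 = €1685.
Optimal plan:
  A->Fargo: 78 × €4 = €312
  A->Joplin: 13 × €7 = €91
  B->Joplin: 39 × €10 = €390
  B->Hilo: 48 × €3 = €144
  C->Joplin: 5 × €2 = €10
  D->Joplin: 54 × €3 = €162
Optimal cost = €1109.
Saving = 1685 − 1109 = €576.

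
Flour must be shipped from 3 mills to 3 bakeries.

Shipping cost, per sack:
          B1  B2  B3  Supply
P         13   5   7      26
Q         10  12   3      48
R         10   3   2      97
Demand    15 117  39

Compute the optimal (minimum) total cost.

An optimal shipping plan:
  P→B2: 26 sacks
  Q→B1: 15 sacks
  Q→B3: 33 sacks
  R→B2: 91 sacks
  R→B3: 6 sacks
Total cost = 664.
(Supply check: P ships 26; Q ships 48; R ships 97.)

664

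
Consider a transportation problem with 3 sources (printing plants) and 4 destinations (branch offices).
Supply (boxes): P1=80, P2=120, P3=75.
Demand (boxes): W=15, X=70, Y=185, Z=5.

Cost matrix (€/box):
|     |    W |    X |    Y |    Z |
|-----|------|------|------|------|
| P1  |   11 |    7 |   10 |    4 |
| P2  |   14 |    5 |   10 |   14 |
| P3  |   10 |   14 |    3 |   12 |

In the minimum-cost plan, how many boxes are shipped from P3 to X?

0

The minimum-cost plan:
  P1 to W: 15 boxes
  P1 to Y: 60 boxes
  P1 to Z: 5 boxes
  P2 to X: 70 boxes
  P2 to Y: 50 boxes
  P3 to Y: 75 boxes
Total cost = €1860.
The route P3→X is not used.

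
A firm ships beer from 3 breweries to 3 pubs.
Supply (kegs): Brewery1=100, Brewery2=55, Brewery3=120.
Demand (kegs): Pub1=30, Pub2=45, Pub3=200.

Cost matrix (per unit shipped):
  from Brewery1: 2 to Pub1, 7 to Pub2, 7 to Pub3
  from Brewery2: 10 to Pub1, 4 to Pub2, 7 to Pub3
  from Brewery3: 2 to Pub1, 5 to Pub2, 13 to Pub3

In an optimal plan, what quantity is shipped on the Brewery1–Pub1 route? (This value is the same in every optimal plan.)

Solving gives:
  Brewery1→Pub3: 100 × 7 = 700
  Brewery2→Pub3: 55 × 7 = 385
  Brewery3→Pub1: 30 × 2 = 60
  Brewery3→Pub2: 45 × 5 = 225
  Brewery3→Pub3: 45 × 13 = 585
Total cost = 1955.
The route Brewery1→Pub1 is not used.

0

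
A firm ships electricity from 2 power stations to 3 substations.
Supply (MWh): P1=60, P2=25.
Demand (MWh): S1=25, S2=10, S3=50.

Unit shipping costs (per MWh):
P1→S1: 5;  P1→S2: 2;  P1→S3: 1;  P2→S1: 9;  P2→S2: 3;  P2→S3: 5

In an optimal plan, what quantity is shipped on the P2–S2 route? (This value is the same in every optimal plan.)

Optimal shipments:
  P1–S1: 25 MWh
  P1–S3: 35 MWh
  P2–S2: 10 MWh
  P2–S3: 15 MWh
Total cost = 265.
So P2→S2 carries 10 MWh.

10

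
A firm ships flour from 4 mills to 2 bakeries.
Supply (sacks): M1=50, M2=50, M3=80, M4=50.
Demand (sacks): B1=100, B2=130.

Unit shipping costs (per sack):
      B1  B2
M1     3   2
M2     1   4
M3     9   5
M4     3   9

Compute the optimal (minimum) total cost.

700

One minimum-cost allocation:
  M1->B2: 50 × 2 = 100
  M2->B1: 50 × 1 = 50
  M3->B2: 80 × 5 = 400
  M4->B1: 50 × 3 = 150
Total = 100 + 50 + 400 + 150 = 700.
(Supply check: M1 ships 50; M2 ships 50; M3 ships 80; M4 ships 50.)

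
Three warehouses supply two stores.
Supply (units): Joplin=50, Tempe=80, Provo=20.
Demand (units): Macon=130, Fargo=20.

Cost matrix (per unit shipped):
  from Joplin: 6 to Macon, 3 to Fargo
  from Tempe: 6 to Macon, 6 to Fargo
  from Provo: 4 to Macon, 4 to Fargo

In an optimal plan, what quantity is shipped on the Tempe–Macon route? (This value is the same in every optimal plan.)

80

The minimum-cost plan:
  Joplin→Macon: 30 × 6 = 180
  Joplin→Fargo: 20 × 3 = 60
  Tempe→Macon: 80 × 6 = 480
  Provo→Macon: 20 × 4 = 80
Total cost = 800.
So Tempe→Macon carries 80 units.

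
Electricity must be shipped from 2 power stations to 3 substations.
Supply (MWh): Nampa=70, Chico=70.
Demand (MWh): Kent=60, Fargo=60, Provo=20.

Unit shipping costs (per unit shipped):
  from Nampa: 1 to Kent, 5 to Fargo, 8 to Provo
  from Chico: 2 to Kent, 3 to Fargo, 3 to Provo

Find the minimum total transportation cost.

320

Optimal allocation:
  Nampa–Kent: 60 × 1 = 60
  Nampa–Fargo: 10 × 5 = 50
  Chico–Fargo: 50 × 3 = 150
  Chico–Provo: 20 × 3 = 60
Total = 60 + 50 + 150 + 60 = 320.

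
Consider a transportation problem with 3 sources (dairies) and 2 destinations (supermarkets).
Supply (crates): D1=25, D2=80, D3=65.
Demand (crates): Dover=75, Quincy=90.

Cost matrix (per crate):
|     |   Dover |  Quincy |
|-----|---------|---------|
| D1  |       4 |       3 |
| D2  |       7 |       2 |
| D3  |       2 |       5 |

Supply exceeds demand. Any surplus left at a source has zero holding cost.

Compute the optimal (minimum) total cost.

360

A cheapest plan:
  D1→Dover: 10 × 4 = 40
  D1→Quincy: 10 × 3 = 30
  D2→Quincy: 80 × 2 = 160
  D3→Dover: 65 × 2 = 130
Total = 40 + 30 + 160 + 130 = 360.
(Supply check: D1 ships 20; D2 ships 80; D3 ships 65.)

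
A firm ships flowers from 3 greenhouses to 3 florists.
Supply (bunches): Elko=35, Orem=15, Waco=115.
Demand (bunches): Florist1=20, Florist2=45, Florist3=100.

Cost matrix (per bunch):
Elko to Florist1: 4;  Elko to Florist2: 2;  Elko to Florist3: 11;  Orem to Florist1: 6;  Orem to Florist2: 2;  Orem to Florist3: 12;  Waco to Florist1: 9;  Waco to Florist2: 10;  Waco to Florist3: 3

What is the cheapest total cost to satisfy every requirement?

Optimal allocation:
  Elko–Florist1: 5 × 4 = 20
  Elko–Florist2: 30 × 2 = 60
  Orem–Florist2: 15 × 2 = 30
  Waco–Florist1: 15 × 9 = 135
  Waco–Florist3: 100 × 3 = 300
Total = 20 + 60 + 30 + 135 + 300 = 545.

545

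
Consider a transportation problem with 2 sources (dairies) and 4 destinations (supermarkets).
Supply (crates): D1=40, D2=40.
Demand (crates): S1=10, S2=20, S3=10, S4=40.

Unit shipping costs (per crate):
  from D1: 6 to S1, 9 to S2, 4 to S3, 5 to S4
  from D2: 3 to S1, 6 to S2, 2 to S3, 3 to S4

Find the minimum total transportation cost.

An optimal shipping plan:
  D1->S3: 10 × 4 = 40
  D1->S4: 30 × 5 = 150
  D2->S1: 10 × 3 = 30
  D2->S2: 20 × 6 = 120
  D2->S4: 10 × 3 = 30
Total = 40 + 150 + 30 + 120 + 30 = 370.
(Supply check: D1 ships 40; D2 ships 40.)

370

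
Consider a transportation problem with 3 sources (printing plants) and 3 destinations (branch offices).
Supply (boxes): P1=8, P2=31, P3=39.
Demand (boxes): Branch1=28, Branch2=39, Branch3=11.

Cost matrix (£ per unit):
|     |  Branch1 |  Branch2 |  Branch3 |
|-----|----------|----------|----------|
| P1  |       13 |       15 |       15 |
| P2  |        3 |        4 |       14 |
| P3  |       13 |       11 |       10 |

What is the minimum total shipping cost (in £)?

626

A cheapest plan:
  P1–Branch1: 8 × £13 = £104
  P2–Branch1: 20 × £3 = £60
  P2–Branch2: 11 × £4 = £44
  P3–Branch2: 28 × £11 = £308
  P3–Branch3: 11 × £10 = £110
Total = 104 + 60 + 44 + 308 + 110 = £626.
(Supply check: P1 ships 8; P2 ships 31; P3 ships 39.)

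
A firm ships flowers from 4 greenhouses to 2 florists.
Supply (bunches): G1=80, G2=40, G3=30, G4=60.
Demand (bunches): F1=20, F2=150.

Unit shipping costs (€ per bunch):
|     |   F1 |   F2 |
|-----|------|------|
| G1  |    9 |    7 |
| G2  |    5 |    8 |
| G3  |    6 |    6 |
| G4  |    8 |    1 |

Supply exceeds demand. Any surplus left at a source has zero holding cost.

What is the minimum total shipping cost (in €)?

760

One minimum-cost allocation:
  G1–F2: 60 × €7 = €420
  G2–F1: 20 × €5 = €100
  G3–F2: 30 × €6 = €180
  G4–F2: 60 × €1 = €60
Total = 420 + 100 + 180 + 60 = €760.
(Supply check: G1 ships 60; G2 ships 20; G3 ships 30; G4 ships 60.)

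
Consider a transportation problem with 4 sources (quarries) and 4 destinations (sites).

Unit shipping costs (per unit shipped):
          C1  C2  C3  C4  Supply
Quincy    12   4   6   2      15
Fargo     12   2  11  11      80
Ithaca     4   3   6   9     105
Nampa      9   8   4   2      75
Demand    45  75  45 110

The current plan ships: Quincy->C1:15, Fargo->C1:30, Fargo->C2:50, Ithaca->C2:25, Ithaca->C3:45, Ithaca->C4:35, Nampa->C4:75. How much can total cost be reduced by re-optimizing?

480

Current plan cost = 15·12 + 30·12 + 50·2 + 25·3 + 45·6 + 35·9 + 75·2 = 1450.
Optimal plan:
  Quincy to C4: 15 × 2 = 30
  Fargo to C2: 75 × 2 = 150
  Fargo to C4: 5 × 11 = 55
  Ithaca to C1: 45 × 4 = 180
  Ithaca to C3: 45 × 6 = 270
  Ithaca to C4: 15 × 9 = 135
  Nampa to C4: 75 × 2 = 150
Optimal cost = 970.
Saving = 1450 − 970 = 480.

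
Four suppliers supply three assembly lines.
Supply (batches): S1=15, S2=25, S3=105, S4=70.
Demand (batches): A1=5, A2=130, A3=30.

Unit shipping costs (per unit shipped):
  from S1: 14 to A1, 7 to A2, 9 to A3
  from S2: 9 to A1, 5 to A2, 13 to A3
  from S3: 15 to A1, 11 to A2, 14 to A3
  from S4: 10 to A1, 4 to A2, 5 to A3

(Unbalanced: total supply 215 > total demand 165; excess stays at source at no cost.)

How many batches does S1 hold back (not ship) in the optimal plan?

0

An optimal plan:
  S1->A2: 15 batches
  S2->A2: 25 batches
  S3->A1: 5 batches
  S3->A2: 50 batches
  S4->A2: 40 batches
  S4->A3: 30 batches
Total cost = 1165.
S1 ships 15 of its 15, leaving 0.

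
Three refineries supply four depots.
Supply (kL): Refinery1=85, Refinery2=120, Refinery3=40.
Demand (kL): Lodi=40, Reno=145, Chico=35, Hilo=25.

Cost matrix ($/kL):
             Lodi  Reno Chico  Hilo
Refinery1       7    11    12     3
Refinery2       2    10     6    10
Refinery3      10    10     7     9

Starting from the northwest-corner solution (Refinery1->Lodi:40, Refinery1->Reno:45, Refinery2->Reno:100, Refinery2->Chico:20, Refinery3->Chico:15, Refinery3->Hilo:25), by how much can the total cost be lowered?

350

Current plan cost = 40·7 + 45·11 + 100·10 + 20·6 + 15·7 + 25·9 = $2225.
Optimal plan:
  Refinery1→Reno: 60 × $11 = $660
  Refinery1→Hilo: 25 × $3 = $75
  Refinery2→Lodi: 40 × $2 = $80
  Refinery2→Reno: 45 × $10 = $450
  Refinery2→Chico: 35 × $6 = $210
  Refinery3→Reno: 40 × $10 = $400
Optimal cost = $1875.
Saving = 2225 − 1875 = $350.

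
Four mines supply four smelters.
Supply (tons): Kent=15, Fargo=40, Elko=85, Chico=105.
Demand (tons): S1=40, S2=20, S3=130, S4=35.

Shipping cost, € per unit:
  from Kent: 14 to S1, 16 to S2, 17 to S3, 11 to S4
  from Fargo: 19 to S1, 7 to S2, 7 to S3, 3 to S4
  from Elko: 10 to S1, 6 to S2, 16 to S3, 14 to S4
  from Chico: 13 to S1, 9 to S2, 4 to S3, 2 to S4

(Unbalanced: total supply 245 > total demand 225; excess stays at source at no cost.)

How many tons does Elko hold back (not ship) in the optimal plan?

Minimum-cost shipments:
  Kent to S4: 15 tons
  Fargo to S3: 20 tons
  Fargo to S4: 20 tons
  Elko to S1: 40 tons
  Elko to S2: 20 tons
  Elko to S3: 5 tons
  Chico to S3: 105 tons
Total cost = €1385.
Elko ships 65 of its 85, leaving 20.

20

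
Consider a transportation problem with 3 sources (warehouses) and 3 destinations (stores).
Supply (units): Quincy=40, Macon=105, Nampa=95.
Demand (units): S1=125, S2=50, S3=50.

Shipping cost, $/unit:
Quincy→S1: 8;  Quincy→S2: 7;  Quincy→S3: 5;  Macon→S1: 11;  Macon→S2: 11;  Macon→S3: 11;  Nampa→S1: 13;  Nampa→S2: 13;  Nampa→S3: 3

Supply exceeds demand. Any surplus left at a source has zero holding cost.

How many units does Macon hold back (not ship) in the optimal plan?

Minimum-cost shipments:
  Quincy→S2: 40 × $7 = $280
  Macon→S1: 95 × $11 = $1045
  Macon→S2: 10 × $11 = $110
  Nampa→S1: 30 × $13 = $390
  Nampa→S3: 50 × $3 = $150
Total cost = $1975.
Macon ships 105 of its 105, leaving 0.

0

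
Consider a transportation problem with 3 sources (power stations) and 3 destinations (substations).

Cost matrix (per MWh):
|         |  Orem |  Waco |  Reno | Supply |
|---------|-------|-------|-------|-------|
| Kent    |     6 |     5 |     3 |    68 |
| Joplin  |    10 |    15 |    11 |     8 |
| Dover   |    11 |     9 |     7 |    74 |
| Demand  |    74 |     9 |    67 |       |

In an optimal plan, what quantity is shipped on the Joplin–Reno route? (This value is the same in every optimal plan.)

0

Solving gives:
  Kent to Orem: 66 × 6 = 396
  Kent to Reno: 2 × 3 = 6
  Joplin to Orem: 8 × 10 = 80
  Dover to Waco: 9 × 9 = 81
  Dover to Reno: 65 × 7 = 455
Total cost = 1018.
The route Joplin→Reno is not used.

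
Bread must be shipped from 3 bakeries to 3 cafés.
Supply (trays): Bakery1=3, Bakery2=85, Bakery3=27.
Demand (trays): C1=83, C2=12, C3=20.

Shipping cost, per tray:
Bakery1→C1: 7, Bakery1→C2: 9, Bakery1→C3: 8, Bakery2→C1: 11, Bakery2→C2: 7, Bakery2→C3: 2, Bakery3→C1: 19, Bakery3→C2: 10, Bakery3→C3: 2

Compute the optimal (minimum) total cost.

1046

An optimal shipping plan:
  Bakery1 to C1: 3 × 7 = 21
  Bakery2 to C1: 80 × 11 = 880
  Bakery2 to C2: 5 × 7 = 35
  Bakery3 to C2: 7 × 10 = 70
  Bakery3 to C3: 20 × 2 = 40
Total = 21 + 880 + 35 + 70 + 40 = 1046.
(Supply check: Bakery1 ships 3; Bakery2 ships 85; Bakery3 ships 27.)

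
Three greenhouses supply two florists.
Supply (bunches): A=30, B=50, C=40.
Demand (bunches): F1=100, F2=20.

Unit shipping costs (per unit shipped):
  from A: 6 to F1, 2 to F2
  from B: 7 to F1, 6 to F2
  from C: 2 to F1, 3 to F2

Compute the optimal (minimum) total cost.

Optimal allocation:
  A->F1: 10 × 6 = 60
  A->F2: 20 × 2 = 40
  B->F1: 50 × 7 = 350
  C->F1: 40 × 2 = 80
Total = 60 + 40 + 350 + 80 = 530.

530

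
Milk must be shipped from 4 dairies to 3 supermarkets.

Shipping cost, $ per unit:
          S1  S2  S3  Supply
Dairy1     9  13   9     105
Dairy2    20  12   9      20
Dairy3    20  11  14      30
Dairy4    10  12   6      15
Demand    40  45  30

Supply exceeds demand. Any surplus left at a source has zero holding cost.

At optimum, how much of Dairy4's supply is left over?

An optimal plan:
  Dairy1 to S1: 40 × $9 = $360
  Dairy1 to S3: 15 × $9 = $135
  Dairy2 to S2: 15 × $12 = $180
  Dairy3 to S2: 30 × $11 = $330
  Dairy4 to S3: 15 × $6 = $90
Total cost = $1095.
Dairy4 ships 15 of its 15, leaving 0.

0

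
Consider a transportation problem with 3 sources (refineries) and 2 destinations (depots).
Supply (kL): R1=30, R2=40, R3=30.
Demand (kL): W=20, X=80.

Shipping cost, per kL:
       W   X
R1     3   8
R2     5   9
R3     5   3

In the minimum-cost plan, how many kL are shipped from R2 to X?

Optimal shipments:
  R1 to W: 20 kL
  R1 to X: 10 kL
  R2 to X: 40 kL
  R3 to X: 30 kL
Total cost = 590.
So R2→X carries 40 kL.

40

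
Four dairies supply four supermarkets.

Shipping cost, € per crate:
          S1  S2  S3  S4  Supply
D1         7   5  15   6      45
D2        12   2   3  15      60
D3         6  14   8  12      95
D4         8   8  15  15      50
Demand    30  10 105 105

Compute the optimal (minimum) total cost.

An optimal shipping plan:
  D1 to S4: 45 crates
  D2 to S3: 60 crates
  D3 to S3: 45 crates
  D3 to S4: 50 crates
  D4 to S1: 30 crates
  D4 to S2: 10 crates
  D4 to S4: 10 crates
Total cost = €1880.
(Supply check: D1 ships 45; D2 ships 60; D3 ships 95; D4 ships 50.)

1880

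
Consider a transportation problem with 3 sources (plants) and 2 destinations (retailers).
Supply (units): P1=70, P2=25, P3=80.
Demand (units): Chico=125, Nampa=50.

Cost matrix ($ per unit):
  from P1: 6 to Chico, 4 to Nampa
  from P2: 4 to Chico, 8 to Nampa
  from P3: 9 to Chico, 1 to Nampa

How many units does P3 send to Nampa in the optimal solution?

The minimum-cost plan:
  P1→Chico: 70 × $6 = $420
  P2→Chico: 25 × $4 = $100
  P3→Chico: 30 × $9 = $270
  P3→Nampa: 50 × $1 = $50
Total cost = $840.
So P3→Nampa carries 50 units.

50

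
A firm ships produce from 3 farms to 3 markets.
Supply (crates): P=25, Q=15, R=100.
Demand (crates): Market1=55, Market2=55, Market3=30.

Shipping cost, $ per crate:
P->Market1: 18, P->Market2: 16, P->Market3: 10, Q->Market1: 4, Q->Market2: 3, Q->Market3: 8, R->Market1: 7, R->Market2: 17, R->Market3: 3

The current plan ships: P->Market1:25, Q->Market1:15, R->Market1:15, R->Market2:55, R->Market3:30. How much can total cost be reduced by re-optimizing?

Current plan cost = 25·18 + 15·4 + 15·7 + 55·17 + 30·3 = $1640.
Optimal plan:
  P to Market2: 25 crates
  Q to Market2: 15 crates
  R to Market1: 55 crates
  R to Market2: 15 crates
  R to Market3: 30 crates
Optimal cost = $1175.
Saving = 1640 − 1175 = $465.

465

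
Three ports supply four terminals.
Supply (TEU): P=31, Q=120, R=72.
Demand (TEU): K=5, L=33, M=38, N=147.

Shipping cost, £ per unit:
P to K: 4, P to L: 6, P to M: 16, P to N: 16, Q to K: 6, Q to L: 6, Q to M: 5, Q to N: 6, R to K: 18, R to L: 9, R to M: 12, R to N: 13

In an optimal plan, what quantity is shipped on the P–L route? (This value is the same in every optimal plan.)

26

The minimum-cost plan:
  P->K: 5 × £4 = £20
  P->L: 26 × £6 = £156
  Q->N: 120 × £6 = £720
  R->L: 7 × £9 = £63
  R->M: 38 × £12 = £456
  R->N: 27 × £13 = £351
Total cost = £1766.
So P→L carries 26 TEU.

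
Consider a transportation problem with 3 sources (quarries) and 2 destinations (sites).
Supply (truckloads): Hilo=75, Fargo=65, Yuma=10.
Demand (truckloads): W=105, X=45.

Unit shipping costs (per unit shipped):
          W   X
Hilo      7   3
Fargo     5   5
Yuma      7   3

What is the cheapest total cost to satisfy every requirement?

A cheapest plan:
  Hilo→W: 30 × 7 = 210
  Hilo→X: 45 × 3 = 135
  Fargo→W: 65 × 5 = 325
  Yuma→W: 10 × 7 = 70
Total = 210 + 135 + 325 + 70 = 740.

740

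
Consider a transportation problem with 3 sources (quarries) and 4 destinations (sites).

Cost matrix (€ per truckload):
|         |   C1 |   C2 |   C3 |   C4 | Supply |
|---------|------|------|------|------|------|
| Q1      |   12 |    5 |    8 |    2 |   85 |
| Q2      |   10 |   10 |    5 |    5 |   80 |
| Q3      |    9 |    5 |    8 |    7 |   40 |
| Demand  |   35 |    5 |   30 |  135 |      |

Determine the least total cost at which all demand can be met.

An optimal shipping plan:
  Q1→C4: 85 × €2 = €170
  Q2→C3: 30 × €5 = €150
  Q2→C4: 50 × €5 = €250
  Q3→C1: 35 × €9 = €315
  Q3→C2: 5 × €5 = €25
Total = 170 + 150 + 250 + 315 + 25 = €910.

910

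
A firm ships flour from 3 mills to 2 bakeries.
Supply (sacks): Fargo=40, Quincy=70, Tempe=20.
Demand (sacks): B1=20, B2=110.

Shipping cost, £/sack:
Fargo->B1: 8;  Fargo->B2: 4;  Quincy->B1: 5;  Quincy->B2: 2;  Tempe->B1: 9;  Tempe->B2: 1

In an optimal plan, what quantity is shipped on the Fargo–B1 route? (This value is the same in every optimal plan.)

0

The minimum-cost plan:
  Fargo–B2: 40 sacks
  Quincy–B1: 20 sacks
  Quincy–B2: 50 sacks
  Tempe–B2: 20 sacks
Total cost = £380.
The route Fargo→B1 is not used.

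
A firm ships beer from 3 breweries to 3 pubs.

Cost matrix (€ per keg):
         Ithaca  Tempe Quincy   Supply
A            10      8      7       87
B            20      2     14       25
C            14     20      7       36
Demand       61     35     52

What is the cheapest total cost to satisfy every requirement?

Optimal allocation:
  A to Ithaca: 61 × €10 = €610
  A to Tempe: 10 × €8 = €80
  A to Quincy: 16 × €7 = €112
  B to Tempe: 25 × €2 = €50
  C to Quincy: 36 × €7 = €252
Total = 610 + 80 + 112 + 50 + 252 = €1104.
(Supply check: A ships 87; B ships 25; C ships 36.)

1104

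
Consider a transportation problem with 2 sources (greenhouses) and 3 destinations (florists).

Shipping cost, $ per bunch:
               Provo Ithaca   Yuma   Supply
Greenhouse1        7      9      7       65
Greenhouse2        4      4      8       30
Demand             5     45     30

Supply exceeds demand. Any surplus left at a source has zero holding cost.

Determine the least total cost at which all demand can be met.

An optimal shipping plan:
  Greenhouse1–Provo: 5 × $7 = $35
  Greenhouse1–Ithaca: 15 × $9 = $135
  Greenhouse1–Yuma: 30 × $7 = $210
  Greenhouse2–Ithaca: 30 × $4 = $120
Total = 35 + 135 + 210 + 120 = $500.
(Supply check: Greenhouse1 ships 50; Greenhouse2 ships 30.)

500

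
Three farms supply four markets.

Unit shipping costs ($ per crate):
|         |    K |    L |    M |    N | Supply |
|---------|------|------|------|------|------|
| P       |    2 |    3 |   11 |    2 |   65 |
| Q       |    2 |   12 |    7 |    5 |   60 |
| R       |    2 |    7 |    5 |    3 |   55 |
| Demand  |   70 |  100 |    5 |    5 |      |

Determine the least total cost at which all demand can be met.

620

Optimal allocation:
  P to L: 65 × $3 = $195
  Q to K: 60 × $2 = $120
  R to K: 10 × $2 = $20
  R to L: 35 × $7 = $245
  R to M: 5 × $5 = $25
  R to N: 5 × $3 = $15
Total = 195 + 120 + 20 + 245 + 25 + 15 = $620.
(Supply check: P ships 65; Q ships 60; R ships 55.)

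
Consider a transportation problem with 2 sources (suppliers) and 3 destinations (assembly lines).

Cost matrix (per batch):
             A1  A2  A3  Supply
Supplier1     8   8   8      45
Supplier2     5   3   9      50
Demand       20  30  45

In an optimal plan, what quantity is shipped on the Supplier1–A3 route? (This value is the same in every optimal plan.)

Optimal shipments:
  Supplier1–A3: 45 × 8 = 360
  Supplier2–A1: 20 × 5 = 100
  Supplier2–A2: 30 × 3 = 90
Total cost = 550.
So Supplier1→A3 carries 45 batches.

45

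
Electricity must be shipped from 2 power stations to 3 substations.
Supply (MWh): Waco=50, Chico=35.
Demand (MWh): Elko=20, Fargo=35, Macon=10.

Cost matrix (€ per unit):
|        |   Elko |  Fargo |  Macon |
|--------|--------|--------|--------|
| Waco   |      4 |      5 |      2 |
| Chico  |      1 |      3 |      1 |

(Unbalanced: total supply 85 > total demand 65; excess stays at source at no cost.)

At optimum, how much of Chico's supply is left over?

0

An optimal plan:
  Waco→Fargo: 20 MWh
  Waco→Macon: 10 MWh
  Chico→Elko: 20 MWh
  Chico→Fargo: 15 MWh
Total cost = €185.
Chico ships 35 of its 35, leaving 0.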